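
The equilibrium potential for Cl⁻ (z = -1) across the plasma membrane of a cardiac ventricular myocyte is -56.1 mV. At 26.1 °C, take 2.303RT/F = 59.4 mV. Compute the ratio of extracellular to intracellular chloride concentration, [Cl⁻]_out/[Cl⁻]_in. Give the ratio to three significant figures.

log₁₀([out]/[in]) = E·z/(59.4) = -56.1 × -1 / 59.4 = 0.9444
[out]/[in] = 10^(0.9444) = 8.799

8.80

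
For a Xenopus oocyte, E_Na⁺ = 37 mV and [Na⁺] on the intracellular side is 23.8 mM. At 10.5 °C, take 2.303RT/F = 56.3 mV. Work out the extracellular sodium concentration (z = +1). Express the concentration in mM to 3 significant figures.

Nernst: E = (56.3/1) · log₁₀([out]/[in]), so log₁₀([out]/[in]) = 37.0 × 1 / 56.3 = 0.6572.
[out]/[in] = 10^(0.6572) = 4.541.
[out] = 4.541 × 23.8 = 108.1 mM.

108 mM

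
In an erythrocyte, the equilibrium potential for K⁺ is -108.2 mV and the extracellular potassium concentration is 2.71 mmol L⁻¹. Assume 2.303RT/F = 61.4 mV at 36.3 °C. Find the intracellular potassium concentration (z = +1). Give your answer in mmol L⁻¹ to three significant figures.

157 mmol L⁻¹

Nernst: E = (61.4/1) · log₁₀([out]/[in]), so log₁₀([out]/[in]) = -108.2 × 1 / 61.4 = -1.7622.
[out]/[in] = 10^(-1.7622) = 0.01729.
[in] = 2.71 / 0.01729 = 156.7 mmol L⁻¹.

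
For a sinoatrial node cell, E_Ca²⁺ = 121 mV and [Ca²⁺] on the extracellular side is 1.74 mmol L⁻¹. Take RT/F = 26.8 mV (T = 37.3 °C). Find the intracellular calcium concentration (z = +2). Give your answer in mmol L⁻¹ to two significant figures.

Nernst: E = (26.8/2) · ln([out]/[in]), so ln([out]/[in]) = 121.0 × 2 / 26.8 = 9.0299.
[out]/[in] = e^(9.0299) = 8349.
[in] = 1.74 / 8349 = 0.0002084 mmol L⁻¹.

0.00021 mmol L⁻¹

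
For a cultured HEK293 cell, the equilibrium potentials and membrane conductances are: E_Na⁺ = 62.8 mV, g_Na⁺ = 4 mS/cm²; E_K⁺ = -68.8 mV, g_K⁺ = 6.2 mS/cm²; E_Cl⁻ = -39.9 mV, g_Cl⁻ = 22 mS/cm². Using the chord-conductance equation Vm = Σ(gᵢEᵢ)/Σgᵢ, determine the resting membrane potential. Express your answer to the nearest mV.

-33 mV

Σ gᵢEᵢ = 4·(62.8) + 6.2·(-68.8) + 22·(-39.9) = -1053.16
Σ gᵢ = 4 + 6.2 + 22 = 32.2
Vm = -1053.16 / 32.2 = -32.71 mV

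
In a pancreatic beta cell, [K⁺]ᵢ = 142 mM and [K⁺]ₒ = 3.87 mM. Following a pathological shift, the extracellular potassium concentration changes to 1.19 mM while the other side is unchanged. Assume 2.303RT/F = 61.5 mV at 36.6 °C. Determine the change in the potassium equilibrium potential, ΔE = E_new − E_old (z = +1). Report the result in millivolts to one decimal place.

-31.5 mV

E_old = (61.5/1)·log₁₀(3.87/142) = -96.22 mV
E_new = (61.5/1)·log₁₀(1.19/142) = -127.72 mV
ΔE = -127.72 − (-96.22) = -31.50 mV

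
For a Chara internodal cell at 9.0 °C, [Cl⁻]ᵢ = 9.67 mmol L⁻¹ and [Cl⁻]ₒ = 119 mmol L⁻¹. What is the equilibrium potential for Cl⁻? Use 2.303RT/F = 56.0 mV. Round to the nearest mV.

E = (56.0/z) · log₁₀([Cl⁻]_out/[Cl⁻]_in) with z = -1.
For an anion, dividing by z = -1 reverses the sign.
= (56.0/-1) · log₁₀(119/9.67) = -56.00 · log₁₀(12.31)
= -56.00 · (1.0901) = -61.05 mV

-61 mV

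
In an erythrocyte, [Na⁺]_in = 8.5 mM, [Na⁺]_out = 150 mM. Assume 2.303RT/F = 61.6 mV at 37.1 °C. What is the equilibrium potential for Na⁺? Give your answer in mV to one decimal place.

76.8 mV

E = (61.6/z) · log₁₀([Na⁺]_out/[Na⁺]_in) with z = +1.
= (61.6/1) · log₁₀(150/8.5) = 61.60 · log₁₀(17.65)
= 61.60 · (1.2467) = 76.80 mV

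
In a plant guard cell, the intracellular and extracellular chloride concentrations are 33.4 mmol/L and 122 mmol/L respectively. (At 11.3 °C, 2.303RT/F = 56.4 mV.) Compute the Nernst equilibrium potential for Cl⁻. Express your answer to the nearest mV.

E = (56.4/z) · log₁₀([Cl⁻]_out/[Cl⁻]_in) with z = -1.
For an anion, dividing by z = -1 reverses the sign.
= (56.4/-1) · log₁₀(122/33.4) = -56.40 · log₁₀(3.653)
= -56.40 · (0.5626) = -31.73 mV

-32 mV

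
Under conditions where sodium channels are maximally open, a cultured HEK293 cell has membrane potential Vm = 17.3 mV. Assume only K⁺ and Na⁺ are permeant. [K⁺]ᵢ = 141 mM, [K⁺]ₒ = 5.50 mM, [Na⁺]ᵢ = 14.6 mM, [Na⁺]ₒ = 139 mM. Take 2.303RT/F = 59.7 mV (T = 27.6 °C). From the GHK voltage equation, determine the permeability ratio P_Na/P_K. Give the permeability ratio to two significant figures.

Let α = P_Na/P_K. GHK: Vm = 59.7·log₁₀[(Kₒ + α·Naₒ)/(Kᵢ + α·Naᵢ)].
10^(Vm/59.7) = 10^(17.3/59.7) = 1.9489
So 1.9489·(Kᵢ + α·Naᵢ) = Kₒ + α·Naₒ → α = (1.9489·141.0 − 5.5) / (139.0 − 1.9489·14.6)
α = (274.8 − 5.5) / (139.0 − 28.45) = 269.3/110.5 = 2.436

2.4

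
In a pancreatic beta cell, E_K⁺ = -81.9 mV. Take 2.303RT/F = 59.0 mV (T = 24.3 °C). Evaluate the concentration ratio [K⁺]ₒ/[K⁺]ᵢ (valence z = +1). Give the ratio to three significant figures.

log₁₀([out]/[in]) = E·z/(59.0) = -81.9 × 1 / 59.0 = -1.3881
[out]/[in] = 10^(-1.3881) = 0.04091

0.0409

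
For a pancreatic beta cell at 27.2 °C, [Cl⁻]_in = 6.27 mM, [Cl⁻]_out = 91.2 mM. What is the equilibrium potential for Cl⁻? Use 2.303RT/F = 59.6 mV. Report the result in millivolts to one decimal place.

E = (59.6/z) · log₁₀([Cl⁻]_out/[Cl⁻]_in) with z = -1.
For an anion, dividing by z = -1 reverses the sign.
= (59.6/-1) · log₁₀(91.2/6.27) = -59.60 · log₁₀(14.55)
= -59.60 · (1.1627) = -69.30 mV

-69.3 mV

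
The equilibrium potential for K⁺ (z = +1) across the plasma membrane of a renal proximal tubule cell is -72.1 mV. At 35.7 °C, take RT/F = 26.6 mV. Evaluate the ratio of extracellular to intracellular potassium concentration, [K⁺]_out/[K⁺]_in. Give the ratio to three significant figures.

ln([out]/[in]) = E·z/(26.6) = -72.1 × 1 / 26.6 = -2.7105
[out]/[in] = e^(-2.7105) = 0.0665

0.0665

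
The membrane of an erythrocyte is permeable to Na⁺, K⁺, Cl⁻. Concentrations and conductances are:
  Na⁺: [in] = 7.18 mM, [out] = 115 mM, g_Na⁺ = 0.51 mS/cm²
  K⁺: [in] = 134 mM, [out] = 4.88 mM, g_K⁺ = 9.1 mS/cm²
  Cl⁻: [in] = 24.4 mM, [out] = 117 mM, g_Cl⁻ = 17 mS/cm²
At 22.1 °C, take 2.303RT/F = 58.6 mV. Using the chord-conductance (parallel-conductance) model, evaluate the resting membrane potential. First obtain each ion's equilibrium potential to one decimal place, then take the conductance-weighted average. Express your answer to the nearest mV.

E_Na⁺ = (58.6/1)·log₁₀(115/7.18) = 70.6 mV
E_K⁺ = (58.6/1)·log₁₀(4.88/134) = -84.3 mV
E_Cl⁻ = (58.6/-1)·log₁₀(117/24.4) = -39.9 mV
Vm = (Σ gᵢEᵢ)/(Σ gᵢ) = (0.51·70.6 + 9.1·-84.3 + 17·-39.9) / (0.51 + 9.1 + 17)
= -1409.42 / 26.61 = -52.97 mV

-53 mV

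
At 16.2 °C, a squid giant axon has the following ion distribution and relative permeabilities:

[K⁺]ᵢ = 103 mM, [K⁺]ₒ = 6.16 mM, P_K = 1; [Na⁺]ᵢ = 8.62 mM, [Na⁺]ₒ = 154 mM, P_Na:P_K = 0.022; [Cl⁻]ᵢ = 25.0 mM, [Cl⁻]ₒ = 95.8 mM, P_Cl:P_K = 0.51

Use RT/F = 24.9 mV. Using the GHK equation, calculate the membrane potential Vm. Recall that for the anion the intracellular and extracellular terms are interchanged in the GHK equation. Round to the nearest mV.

-48 mV

Vm = 24.9 · ln[(Σ P·[cation]ₒ + Σ P·[anion]ᵢ) / (Σ P·[cation]ᵢ + Σ P·[anion]ₒ)]
Numerator = 1×6.16 + 0.022×154 + 0.51×25.0 = 22.3
Denominator = 1×103 + 0.022×8.62 + 0.51×95.8 = 152
Vm = 24.9 · ln(0.14665) = 24.9 × (-1.9197) = -47.80 mV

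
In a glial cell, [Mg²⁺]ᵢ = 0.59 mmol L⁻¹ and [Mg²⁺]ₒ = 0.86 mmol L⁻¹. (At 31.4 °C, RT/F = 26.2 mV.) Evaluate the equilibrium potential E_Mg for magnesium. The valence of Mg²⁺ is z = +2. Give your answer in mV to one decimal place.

E = (26.2/z) · ln([Mg²⁺]_out/[Mg²⁺]_in) with z = +2.
= (26.2/2) · ln(0.86/0.59) = 13.10 · ln(1.458)
= 13.10 · (0.3768) = 4.94 mV

4.9 mV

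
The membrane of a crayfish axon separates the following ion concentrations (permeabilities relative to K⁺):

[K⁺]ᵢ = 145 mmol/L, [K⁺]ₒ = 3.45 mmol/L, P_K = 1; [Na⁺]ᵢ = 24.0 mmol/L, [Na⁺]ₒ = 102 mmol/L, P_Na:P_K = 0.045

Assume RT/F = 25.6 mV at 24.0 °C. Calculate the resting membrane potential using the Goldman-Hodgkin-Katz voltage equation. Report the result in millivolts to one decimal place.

-74.2 mV

Vm = 25.6 · ln[(Σ P·[cation]ₒ + Σ P·[anion]ᵢ) / (Σ P·[cation]ᵢ + Σ P·[anion]ₒ)]
Numerator = 1×3.45 + 0.045×102 = 8.04
Denominator = 1×145 + 0.045×24.0 = 146.1
Vm = 25.6 · ln(0.055038) = 25.6 × (-2.8997) = -74.23 mV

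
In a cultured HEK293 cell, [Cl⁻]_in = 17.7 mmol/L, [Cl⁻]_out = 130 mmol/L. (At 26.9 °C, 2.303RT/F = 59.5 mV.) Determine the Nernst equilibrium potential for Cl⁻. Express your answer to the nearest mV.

E = (59.5/z) · log₁₀([Cl⁻]_out/[Cl⁻]_in) with z = -1.
For an anion, dividing by z = -1 reverses the sign.
= (59.5/-1) · log₁₀(130/17.7) = -59.50 · log₁₀(7.345)
= -59.50 · (0.8660) = -51.53 mV

-52 mV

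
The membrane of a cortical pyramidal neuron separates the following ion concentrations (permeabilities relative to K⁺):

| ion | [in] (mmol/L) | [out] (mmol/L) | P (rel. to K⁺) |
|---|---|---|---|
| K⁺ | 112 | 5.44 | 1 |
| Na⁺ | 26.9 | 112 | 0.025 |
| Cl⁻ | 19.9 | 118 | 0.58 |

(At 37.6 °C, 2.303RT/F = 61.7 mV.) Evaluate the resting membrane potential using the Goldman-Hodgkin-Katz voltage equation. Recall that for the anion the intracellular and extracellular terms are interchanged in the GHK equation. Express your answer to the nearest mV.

-59 mV

Vm = 61.7 · log₁₀[(Σ P·[cation]ₒ + Σ P·[anion]ᵢ) / (Σ P·[cation]ᵢ + Σ P·[anion]ₒ)]
Numerator = 1×5.44 + 0.025×112 + 0.58×19.9 = 19.78
Denominator = 1×112 + 0.025×26.9 + 0.58×118 = 181.1
Vm = 61.7 · log₁₀(0.10922) = 61.7 × (-0.9617) = -59.34 mV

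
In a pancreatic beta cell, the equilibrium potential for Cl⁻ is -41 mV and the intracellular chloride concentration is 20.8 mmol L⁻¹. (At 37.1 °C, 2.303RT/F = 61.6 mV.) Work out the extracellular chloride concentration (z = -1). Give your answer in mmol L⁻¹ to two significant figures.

Nernst: E = (61.6/-1) · log₁₀([out]/[in]), so log₁₀([out]/[in]) = -41.0 × -1 / 61.6 = 0.6656.
[out]/[in] = 10^(0.6656) = 4.63.
[out] = 4.63 × 20.8 = 96.3 mmol L⁻¹.

96 mmol L⁻¹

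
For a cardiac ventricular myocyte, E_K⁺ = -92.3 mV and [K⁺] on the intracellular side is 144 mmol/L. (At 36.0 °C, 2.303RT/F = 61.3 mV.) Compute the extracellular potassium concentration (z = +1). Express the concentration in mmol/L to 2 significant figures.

Nernst: E = (61.3/1) · log₁₀([out]/[in]), so log₁₀([out]/[in]) = -92.3 × 1 / 61.3 = -1.5057.
[out]/[in] = 10^(-1.5057) = 0.03121.
[out] = 0.03121 × 144 = 4.494 mmol/L.

4.5 mmol/L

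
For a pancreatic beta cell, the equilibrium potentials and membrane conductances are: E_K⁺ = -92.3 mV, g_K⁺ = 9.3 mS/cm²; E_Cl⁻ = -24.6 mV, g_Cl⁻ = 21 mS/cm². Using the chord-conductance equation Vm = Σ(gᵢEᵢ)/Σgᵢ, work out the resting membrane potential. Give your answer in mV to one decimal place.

Σ gᵢEᵢ = 9.3·(-92.3) + 21·(-24.6) = -1374.99
Σ gᵢ = 9.3 + 21 = 30.3
Vm = -1374.99 / 30.3 = -45.38 mV

-45.4 mV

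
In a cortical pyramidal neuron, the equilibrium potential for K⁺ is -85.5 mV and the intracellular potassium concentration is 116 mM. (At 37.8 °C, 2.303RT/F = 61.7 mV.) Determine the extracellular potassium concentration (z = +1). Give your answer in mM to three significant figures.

Nernst: E = (61.7/1) · log₁₀([out]/[in]), so log₁₀([out]/[in]) = -85.5 × 1 / 61.7 = -1.3857.
[out]/[in] = 10^(-1.3857) = 0.04114.
[out] = 0.04114 × 116 = 4.772 mM.

4.77 mM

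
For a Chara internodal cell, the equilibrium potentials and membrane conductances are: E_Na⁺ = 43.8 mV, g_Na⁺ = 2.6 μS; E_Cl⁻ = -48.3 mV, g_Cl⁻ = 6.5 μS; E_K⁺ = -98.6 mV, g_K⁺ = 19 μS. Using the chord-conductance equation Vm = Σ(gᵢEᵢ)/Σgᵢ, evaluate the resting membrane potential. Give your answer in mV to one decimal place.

Σ gᵢEᵢ = 2.6·(43.8) + 6.5·(-48.3) + 19·(-98.6) = -2073.47
Σ gᵢ = 2.6 + 6.5 + 19 = 28.1
Vm = -2073.47 / 28.1 = -73.79 mV

-73.8 mV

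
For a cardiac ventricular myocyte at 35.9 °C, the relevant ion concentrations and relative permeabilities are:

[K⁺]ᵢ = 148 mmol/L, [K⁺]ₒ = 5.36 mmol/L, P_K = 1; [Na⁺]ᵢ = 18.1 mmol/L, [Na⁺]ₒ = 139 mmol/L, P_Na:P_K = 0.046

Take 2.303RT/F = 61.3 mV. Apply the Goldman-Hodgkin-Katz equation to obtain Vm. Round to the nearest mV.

-68 mV

Vm = 61.3 · log₁₀[(Σ P·[cation]ₒ + Σ P·[anion]ᵢ) / (Σ P·[cation]ᵢ + Σ P·[anion]ₒ)]
Numerator = 1×5.36 + 0.046×139 = 11.75
Denominator = 1×148 + 0.046×18.1 = 148.8
Vm = 61.3 · log₁₀(0.078975) = 61.3 × (-1.1025) = -67.58 mV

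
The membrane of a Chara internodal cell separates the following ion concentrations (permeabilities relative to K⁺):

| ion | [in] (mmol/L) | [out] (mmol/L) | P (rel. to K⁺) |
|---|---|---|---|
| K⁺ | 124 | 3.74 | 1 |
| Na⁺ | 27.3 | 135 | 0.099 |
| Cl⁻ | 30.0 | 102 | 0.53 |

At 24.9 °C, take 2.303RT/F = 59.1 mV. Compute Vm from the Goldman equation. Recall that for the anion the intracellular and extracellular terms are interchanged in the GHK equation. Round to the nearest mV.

Vm = 59.1 · log₁₀[(Σ P·[cation]ₒ + Σ P·[anion]ᵢ) / (Σ P·[cation]ᵢ + Σ P·[anion]ₒ)]
Numerator = 1×3.74 + 0.099×135 + 0.53×30.0 = 33.01
Denominator = 1×124 + 0.099×27.3 + 0.53×102 = 180.8
Vm = 59.1 · log₁₀(0.18259) = 59.1 × (-0.7385) = -43.65 mV

-44 mV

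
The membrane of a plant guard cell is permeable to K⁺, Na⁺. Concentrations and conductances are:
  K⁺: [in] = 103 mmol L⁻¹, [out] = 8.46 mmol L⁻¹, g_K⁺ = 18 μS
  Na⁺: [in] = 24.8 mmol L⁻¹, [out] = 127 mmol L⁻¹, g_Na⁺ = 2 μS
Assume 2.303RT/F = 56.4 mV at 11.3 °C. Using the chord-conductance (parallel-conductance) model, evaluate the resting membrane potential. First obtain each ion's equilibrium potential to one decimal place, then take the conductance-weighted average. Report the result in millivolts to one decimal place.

E_K⁺ = (56.4/1)·log₁₀(8.46/103) = -61.2 mV
E_Na⁺ = (56.4/1)·log₁₀(127/24.8) = 40.0 mV
Vm = (Σ gᵢEᵢ)/(Σ gᵢ) = (18·-61.2 + 2·40.0) / (18 + 2)
= -1021.60 / 20 = -51.08 mV

-51.1 mV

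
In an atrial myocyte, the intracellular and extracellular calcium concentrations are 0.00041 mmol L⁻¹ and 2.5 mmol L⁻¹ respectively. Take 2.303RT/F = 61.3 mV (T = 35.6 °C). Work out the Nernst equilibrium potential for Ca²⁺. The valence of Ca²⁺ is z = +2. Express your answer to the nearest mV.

116 mV

E = (61.3/z) · log₁₀([Ca²⁺]_out/[Ca²⁺]_in) with z = +2.
= (61.3/2) · log₁₀(2.5/0.00041) = 30.65 · log₁₀(6098)
= 30.65 · (3.7852) = 116.02 mV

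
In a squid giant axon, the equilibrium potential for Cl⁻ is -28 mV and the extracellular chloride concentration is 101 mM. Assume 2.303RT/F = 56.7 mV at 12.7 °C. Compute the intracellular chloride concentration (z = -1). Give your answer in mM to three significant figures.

32.4 mM

Nernst: E = (56.7/-1) · log₁₀([out]/[in]), so log₁₀([out]/[in]) = -28.0 × -1 / 56.7 = 0.4938.
[out]/[in] = 10^(0.4938) = 3.118.
[in] = 101 / 3.118 = 32.4 mM.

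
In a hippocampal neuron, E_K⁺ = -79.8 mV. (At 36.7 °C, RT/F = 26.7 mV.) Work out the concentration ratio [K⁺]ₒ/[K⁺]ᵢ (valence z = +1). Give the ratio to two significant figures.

ln([out]/[in]) = E·z/(26.7) = -79.8 × 1 / 26.7 = -2.9888
[out]/[in] = e^(-2.9888) = 0.05035

0.050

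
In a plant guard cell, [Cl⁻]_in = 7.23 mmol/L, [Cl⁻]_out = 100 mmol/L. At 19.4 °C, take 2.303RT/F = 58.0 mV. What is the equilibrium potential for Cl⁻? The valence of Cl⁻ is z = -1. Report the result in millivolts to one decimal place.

-66.2 mV

E = (58.0/z) · log₁₀([Cl⁻]_out/[Cl⁻]_in) with z = -1.
For an anion, dividing by z = -1 reverses the sign.
= (58.0/-1) · log₁₀(100/7.23) = -58.00 · log₁₀(13.83)
= -58.00 · (1.1409) = -66.17 mV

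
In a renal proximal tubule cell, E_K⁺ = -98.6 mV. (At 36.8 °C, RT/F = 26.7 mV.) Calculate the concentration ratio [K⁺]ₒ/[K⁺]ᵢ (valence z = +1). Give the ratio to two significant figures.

ln([out]/[in]) = E·z/(26.7) = -98.6 × 1 / 26.7 = -3.6929
[out]/[in] = e^(-3.6929) = 0.0249

0.025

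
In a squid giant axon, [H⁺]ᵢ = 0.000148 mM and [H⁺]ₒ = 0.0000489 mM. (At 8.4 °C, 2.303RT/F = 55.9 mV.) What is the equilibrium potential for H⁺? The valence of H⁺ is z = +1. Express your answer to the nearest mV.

E = (55.9/z) · log₁₀([H⁺]_out/[H⁺]_in) with z = +1.
= (55.9/1) · log₁₀(0.0000489/0.000148) = 55.90 · log₁₀(0.3304)
= 55.90 · (-0.4810) = -26.89 mV

-27 mV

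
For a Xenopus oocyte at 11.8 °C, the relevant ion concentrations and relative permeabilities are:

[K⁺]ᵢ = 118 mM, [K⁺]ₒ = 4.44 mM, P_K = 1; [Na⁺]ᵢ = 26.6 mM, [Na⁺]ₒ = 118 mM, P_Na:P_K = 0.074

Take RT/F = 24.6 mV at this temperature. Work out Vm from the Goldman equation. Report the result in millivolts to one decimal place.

Vm = 24.6 · ln[(Σ P·[cation]ₒ + Σ P·[anion]ᵢ) / (Σ P·[cation]ᵢ + Σ P·[anion]ₒ)]
Numerator = 1×4.44 + 0.074×118 = 13.17
Denominator = 1×118 + 0.074×26.6 = 120
Vm = 24.6 · ln(0.1098) = 24.6 × (-2.2091) = -54.34 mV

-54.3 mV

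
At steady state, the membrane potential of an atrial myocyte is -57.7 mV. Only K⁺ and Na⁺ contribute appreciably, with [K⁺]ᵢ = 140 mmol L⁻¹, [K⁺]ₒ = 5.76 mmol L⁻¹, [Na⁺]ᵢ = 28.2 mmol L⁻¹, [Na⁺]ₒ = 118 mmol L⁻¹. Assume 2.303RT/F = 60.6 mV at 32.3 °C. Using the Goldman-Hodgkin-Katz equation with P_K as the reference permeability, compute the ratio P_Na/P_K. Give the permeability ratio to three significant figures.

0.0859

Let α = P_Na/P_K. GHK: Vm = 60.6·log₁₀[(Kₒ + α·Naₒ)/(Kᵢ + α·Naᵢ)].
10^(Vm/60.6) = 10^(-57.7/60.6) = 0.11165
So 0.11165·(Kᵢ + α·Naᵢ) = Kₒ + α·Naₒ → α = (0.11165·140.0 − 5.76) / (118.0 − 0.11165·28.2)
α = (15.63 − 5.76) / (118.0 − 3.149) = 9.871/114.9 = 0.08594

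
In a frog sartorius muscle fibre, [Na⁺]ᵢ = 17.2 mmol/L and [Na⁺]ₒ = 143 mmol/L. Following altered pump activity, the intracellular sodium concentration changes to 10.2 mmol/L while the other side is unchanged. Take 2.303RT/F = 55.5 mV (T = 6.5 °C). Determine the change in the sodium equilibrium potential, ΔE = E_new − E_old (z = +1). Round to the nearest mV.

E_old = (55.5/1)·log₁₀(143/17.2) = 51.05 mV
E_new = (55.5/1)·log₁₀(143/10.2) = 63.64 mV
ΔE = 63.64 − (51.05) = 12.59 mV

13 mV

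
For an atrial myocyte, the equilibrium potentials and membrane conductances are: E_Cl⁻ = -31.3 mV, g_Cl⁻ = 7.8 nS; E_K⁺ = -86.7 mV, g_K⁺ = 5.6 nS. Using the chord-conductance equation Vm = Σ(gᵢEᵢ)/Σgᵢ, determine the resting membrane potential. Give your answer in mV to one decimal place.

-54.5 mV

Σ gᵢEᵢ = 7.8·(-31.3) + 5.6·(-86.7) = -729.66
Σ gᵢ = 7.8 + 5.6 = 13.4
Vm = -729.66 / 13.4 = -54.45 mV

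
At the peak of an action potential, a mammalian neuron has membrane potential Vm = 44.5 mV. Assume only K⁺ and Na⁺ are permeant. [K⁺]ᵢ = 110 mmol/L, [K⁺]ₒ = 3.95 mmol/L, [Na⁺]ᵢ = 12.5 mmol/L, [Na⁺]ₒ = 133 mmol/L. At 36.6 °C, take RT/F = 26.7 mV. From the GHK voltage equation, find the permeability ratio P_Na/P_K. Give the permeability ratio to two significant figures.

8.7

Let α = P_Na/P_K. GHK: Vm = 26.7·ln[(Kₒ + α·Naₒ)/(Kᵢ + α·Naᵢ)].
e^(Vm/26.7) = e^(44.5/26.7) = 5.2945
So 5.2945·(Kᵢ + α·Naᵢ) = Kₒ + α·Naₒ → α = (5.2945·110.0 − 3.95) / (133.0 − 5.2945·12.5)
α = (582.4 − 3.95) / (133.0 − 66.18) = 578.4/66.82 = 8.657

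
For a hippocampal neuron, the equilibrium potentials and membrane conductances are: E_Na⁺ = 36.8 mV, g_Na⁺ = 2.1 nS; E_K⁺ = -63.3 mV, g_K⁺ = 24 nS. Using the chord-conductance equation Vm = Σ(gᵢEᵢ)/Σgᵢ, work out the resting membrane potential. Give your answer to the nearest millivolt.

Σ gᵢEᵢ = 2.1·(36.8) + 24·(-63.3) = -1441.92
Σ gᵢ = 2.1 + 24 = 26.1
Vm = -1441.92 / 26.1 = -55.25 mV

-55 mV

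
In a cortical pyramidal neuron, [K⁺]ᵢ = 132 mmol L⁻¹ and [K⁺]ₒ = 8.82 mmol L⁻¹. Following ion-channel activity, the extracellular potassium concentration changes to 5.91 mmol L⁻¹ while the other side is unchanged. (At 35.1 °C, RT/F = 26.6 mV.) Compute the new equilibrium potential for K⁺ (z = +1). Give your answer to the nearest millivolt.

-83 mV

After the shift: [K⁺]_out = 5.91, [K⁺]_in = 132 mmol L⁻¹.
E_new = (26.6/1)·ln(5.91/132) = 26.60 · (-3.1062) = -82.62 mV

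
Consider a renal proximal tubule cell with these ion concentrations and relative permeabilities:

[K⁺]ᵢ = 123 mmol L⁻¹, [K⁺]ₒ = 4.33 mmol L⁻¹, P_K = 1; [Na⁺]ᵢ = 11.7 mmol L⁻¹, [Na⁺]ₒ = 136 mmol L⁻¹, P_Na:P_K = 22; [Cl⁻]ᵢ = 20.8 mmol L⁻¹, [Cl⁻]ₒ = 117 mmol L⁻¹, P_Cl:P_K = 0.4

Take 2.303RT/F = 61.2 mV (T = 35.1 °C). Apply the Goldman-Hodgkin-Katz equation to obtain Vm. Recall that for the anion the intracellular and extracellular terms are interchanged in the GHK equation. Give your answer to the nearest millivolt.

52 mV

Vm = 61.2 · log₁₀[(Σ P·[cation]ₒ + Σ P·[anion]ᵢ) / (Σ P·[cation]ᵢ + Σ P·[anion]ₒ)]
Numerator = 1×4.33 + 22×136 + 0.4×20.8 = 3005
Denominator = 1×123 + 22×11.7 + 0.4×117 = 427.2
Vm = 61.2 · log₁₀(7.0334) = 61.2 × (0.8472) = 51.85 mV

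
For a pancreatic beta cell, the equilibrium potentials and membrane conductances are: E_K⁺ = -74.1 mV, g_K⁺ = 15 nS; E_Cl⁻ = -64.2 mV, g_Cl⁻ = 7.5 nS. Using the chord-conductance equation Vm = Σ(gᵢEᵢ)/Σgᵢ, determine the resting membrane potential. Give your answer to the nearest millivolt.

Σ gᵢEᵢ = 15·(-74.1) + 7.5·(-64.2) = -1593.00
Σ gᵢ = 15 + 7.5 = 22.5
Vm = -1593.00 / 22.5 = -70.80 mV

-71 mV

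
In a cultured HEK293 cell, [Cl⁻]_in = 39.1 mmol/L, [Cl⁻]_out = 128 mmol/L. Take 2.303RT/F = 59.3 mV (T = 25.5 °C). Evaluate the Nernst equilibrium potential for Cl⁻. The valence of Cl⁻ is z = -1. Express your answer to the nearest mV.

-31 mV

E = (59.3/z) · log₁₀([Cl⁻]_out/[Cl⁻]_in) with z = -1.
For an anion, dividing by z = -1 reverses the sign.
= (59.3/-1) · log₁₀(128/39.1) = -59.30 · log₁₀(3.274)
= -59.30 · (0.5150) = -30.54 mV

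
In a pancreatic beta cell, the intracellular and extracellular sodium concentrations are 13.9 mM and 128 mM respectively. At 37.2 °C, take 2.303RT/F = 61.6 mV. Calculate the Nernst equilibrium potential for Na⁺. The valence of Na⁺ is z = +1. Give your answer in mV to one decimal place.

E = (61.6/z) · log₁₀([Na⁺]_out/[Na⁺]_in) with z = +1.
= (61.6/1) · log₁₀(128/13.9) = 61.60 · log₁₀(9.209)
= 61.60 · (0.9642) = 59.39 mV

59.4 mV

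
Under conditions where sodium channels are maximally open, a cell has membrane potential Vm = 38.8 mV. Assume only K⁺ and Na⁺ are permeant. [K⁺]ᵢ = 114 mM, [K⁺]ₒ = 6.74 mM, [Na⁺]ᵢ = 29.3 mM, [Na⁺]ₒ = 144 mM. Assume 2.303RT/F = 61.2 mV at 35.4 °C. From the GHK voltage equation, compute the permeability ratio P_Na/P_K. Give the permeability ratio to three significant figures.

Let α = P_Na/P_K. GHK: Vm = 61.2·log₁₀[(Kₒ + α·Naₒ)/(Kᵢ + α·Naᵢ)].
10^(Vm/61.2) = 10^(38.8/61.2) = 4.3051
So 4.3051·(Kᵢ + α·Naᵢ) = Kₒ + α·Naₒ → α = (4.3051·114.0 − 6.74) / (144.0 − 4.3051·29.3)
α = (490.8 − 6.74) / (144.0 − 126.1) = 484/17.86 = 27.1

27.1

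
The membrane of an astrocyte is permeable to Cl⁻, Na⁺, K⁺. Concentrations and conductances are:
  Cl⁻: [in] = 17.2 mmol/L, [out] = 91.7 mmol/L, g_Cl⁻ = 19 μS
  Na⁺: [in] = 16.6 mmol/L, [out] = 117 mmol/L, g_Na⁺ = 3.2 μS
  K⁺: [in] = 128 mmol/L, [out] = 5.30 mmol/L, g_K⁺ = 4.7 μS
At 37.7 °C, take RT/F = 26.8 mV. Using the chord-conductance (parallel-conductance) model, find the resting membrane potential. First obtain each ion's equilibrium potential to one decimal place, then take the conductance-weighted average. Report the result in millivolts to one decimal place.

-40.4 mV

E_Cl⁻ = (26.8/-1)·ln(91.7/17.2) = -44.9 mV
E_Na⁺ = (26.8/1)·ln(117/16.6) = 52.3 mV
E_K⁺ = (26.8/1)·ln(5.30/128) = -85.3 mV
Vm = (Σ gᵢEᵢ)/(Σ gᵢ) = (19·-44.9 + 3.2·52.3 + 4.7·-85.3) / (19 + 3.2 + 4.7)
= -1086.65 / 26.9 = -40.40 mV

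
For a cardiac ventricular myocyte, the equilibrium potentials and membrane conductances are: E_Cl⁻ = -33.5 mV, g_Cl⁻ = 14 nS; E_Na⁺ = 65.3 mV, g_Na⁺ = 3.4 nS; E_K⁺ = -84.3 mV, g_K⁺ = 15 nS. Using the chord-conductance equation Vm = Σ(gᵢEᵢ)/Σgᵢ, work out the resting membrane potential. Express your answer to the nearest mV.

-47 mV

Σ gᵢEᵢ = 14·(-33.5) + 3.4·(65.3) + 15·(-84.3) = -1511.48
Σ gᵢ = 14 + 3.4 + 15 = 32.4
Vm = -1511.48 / 32.4 = -46.65 mV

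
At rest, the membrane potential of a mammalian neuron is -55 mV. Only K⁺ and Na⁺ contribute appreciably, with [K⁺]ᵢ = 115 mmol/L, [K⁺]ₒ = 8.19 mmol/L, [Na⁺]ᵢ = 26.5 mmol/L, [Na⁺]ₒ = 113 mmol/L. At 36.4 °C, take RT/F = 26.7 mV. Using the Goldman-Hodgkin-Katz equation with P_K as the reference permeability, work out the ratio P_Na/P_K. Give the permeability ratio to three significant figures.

0.0590

Let α = P_Na/P_K. GHK: Vm = 26.7·ln[(Kₒ + α·Naₒ)/(Kᵢ + α·Naᵢ)].
e^(Vm/26.7) = e^(-55.0/26.7) = 0.12746
So 0.12746·(Kᵢ + α·Naᵢ) = Kₒ + α·Naₒ → α = (0.12746·115.0 − 8.19) / (113.0 − 0.12746·26.5)
α = (14.66 − 8.19) / (113.0 − 3.378) = 6.468/109.6 = 0.05901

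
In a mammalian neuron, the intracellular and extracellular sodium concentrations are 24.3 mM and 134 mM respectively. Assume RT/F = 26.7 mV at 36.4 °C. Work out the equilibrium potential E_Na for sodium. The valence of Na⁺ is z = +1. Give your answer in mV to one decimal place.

E = (26.7/z) · ln([Na⁺]_out/[Na⁺]_in) with z = +1.
= (26.7/1) · ln(134/24.3) = 26.70 · ln(5.514)
= 26.70 · (1.7074) = 45.59 mV

45.6 mV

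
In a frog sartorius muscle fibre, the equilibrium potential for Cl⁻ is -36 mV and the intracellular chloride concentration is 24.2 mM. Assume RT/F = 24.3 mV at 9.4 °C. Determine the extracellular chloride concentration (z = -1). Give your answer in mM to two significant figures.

110 mM

Nernst: E = (24.3/-1) · ln([out]/[in]), so ln([out]/[in]) = -36.0 × -1 / 24.3 = 1.4815.
[out]/[in] = e^(1.4815) = 4.399.
[out] = 4.399 × 24.2 = 106.5 mM.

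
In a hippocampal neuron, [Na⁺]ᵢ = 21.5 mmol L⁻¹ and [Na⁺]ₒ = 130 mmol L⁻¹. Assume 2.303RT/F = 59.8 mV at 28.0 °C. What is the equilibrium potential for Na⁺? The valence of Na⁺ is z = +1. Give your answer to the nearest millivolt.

E = (59.8/z) · log₁₀([Na⁺]_out/[Na⁺]_in) with z = +1.
= (59.8/1) · log₁₀(130/21.5) = 59.80 · log₁₀(6.047)
= 59.80 · (0.7815) = 46.73 mV

47 mV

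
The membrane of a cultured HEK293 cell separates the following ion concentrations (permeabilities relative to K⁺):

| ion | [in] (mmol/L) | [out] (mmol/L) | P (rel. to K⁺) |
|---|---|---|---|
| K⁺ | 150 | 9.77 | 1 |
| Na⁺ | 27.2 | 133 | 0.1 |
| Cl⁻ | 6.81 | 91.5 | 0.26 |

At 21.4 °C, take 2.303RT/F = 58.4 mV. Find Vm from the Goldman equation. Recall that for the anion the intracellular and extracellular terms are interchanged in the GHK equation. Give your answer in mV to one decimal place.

Vm = 58.4 · log₁₀[(Σ P·[cation]ₒ + Σ P·[anion]ᵢ) / (Σ P·[cation]ᵢ + Σ P·[anion]ₒ)]
Numerator = 1×9.77 + 0.1×133 + 0.26×6.81 = 24.84
Denominator = 1×150 + 0.1×27.2 + 0.26×91.5 = 176.5
Vm = 58.4 · log₁₀(0.14073) = 58.4 × (-0.8516) = -49.73 mV

-49.7 mV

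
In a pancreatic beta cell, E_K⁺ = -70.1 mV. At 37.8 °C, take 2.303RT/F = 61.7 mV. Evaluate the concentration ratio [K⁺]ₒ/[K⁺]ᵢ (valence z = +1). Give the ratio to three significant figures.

0.0731

log₁₀([out]/[in]) = E·z/(61.7) = -70.1 × 1 / 61.7 = -1.1361
[out]/[in] = 10^(-1.1361) = 0.07309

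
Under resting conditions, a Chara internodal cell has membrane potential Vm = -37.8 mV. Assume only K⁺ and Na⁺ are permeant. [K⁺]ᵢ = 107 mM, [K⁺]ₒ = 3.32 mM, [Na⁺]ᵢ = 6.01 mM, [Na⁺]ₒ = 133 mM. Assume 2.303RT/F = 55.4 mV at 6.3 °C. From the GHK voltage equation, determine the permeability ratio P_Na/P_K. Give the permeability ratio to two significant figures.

Let α = P_Na/P_K. GHK: Vm = 55.4·log₁₀[(Kₒ + α·Naₒ)/(Kᵢ + α·Naᵢ)].
10^(Vm/55.4) = 10^(-37.8/55.4) = 0.20782
So 0.20782·(Kᵢ + α·Naᵢ) = Kₒ + α·Naₒ → α = (0.20782·107.0 − 3.32) / (133.0 − 0.20782·6.01)
α = (22.24 − 3.32) / (133.0 − 1.249) = 18.92/131.8 = 0.1436

0.14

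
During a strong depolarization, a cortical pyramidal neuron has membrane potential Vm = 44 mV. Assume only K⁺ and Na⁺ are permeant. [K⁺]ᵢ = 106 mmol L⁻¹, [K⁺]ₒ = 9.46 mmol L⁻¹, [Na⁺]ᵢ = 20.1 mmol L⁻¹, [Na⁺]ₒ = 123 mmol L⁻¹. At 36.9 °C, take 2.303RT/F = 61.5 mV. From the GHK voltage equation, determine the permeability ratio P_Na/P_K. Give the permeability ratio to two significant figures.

Let α = P_Na/P_K. GHK: Vm = 61.5·log₁₀[(Kₒ + α·Naₒ)/(Kᵢ + α·Naᵢ)].
10^(Vm/61.5) = 10^(44.0/61.5) = 5.1933
So 5.1933·(Kᵢ + α·Naᵢ) = Kₒ + α·Naₒ → α = (5.1933·106.0 − 9.46) / (123.0 − 5.1933·20.1)
α = (550.5 − 9.46) / (123.0 − 104.4) = 541/18.61 = 29.07

29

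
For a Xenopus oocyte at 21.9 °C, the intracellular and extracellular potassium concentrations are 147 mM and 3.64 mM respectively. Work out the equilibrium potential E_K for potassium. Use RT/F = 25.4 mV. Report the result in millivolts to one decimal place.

E = (25.4/z) · ln([K⁺]_out/[K⁺]_in) with z = +1.
= (25.4/1) · ln(3.64/147) = 25.40 · ln(0.02476)
= 25.40 · (-3.6984) = -93.94 mV

-93.9 mV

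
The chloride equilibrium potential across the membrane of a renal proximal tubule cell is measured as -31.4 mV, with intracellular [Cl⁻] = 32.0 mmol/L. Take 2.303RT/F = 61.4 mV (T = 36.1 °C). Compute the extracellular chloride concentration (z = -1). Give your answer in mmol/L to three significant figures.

Nernst: E = (61.4/-1) · log₁₀([out]/[in]), so log₁₀([out]/[in]) = -31.4 × -1 / 61.4 = 0.5114.
[out]/[in] = 10^(0.5114) = 3.246.
[out] = 3.246 × 32.0 = 103.9 mmol/L.

104 mmol/L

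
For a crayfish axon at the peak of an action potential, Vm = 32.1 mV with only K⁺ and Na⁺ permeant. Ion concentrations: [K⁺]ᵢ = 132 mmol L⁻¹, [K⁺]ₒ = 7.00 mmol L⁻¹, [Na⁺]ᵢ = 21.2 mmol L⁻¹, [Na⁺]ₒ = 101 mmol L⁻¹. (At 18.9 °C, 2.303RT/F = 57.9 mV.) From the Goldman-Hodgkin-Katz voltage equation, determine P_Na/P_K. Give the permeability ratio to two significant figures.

Let α = P_Na/P_K. GHK: Vm = 57.9·log₁₀[(Kₒ + α·Naₒ)/(Kᵢ + α·Naᵢ)].
10^(Vm/57.9) = 10^(32.1/57.9) = 3.5843
So 3.5843·(Kᵢ + α·Naᵢ) = Kₒ + α·Naₒ → α = (3.5843·132.0 − 7.0) / (101.0 − 3.5843·21.2)
α = (473.1 − 7.0) / (101.0 − 75.99) = 466.1/25.01 = 18.64

19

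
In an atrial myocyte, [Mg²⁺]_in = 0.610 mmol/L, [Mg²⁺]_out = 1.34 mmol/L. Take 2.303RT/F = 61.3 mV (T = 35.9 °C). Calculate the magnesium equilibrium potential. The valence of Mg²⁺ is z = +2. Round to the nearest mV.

10 mV

E = (61.3/z) · log₁₀([Mg²⁺]_out/[Mg²⁺]_in) with z = +2.
= (61.3/2) · log₁₀(1.34/0.610) = 30.65 · log₁₀(2.197)
= 30.65 · (0.3418) = 10.48 mV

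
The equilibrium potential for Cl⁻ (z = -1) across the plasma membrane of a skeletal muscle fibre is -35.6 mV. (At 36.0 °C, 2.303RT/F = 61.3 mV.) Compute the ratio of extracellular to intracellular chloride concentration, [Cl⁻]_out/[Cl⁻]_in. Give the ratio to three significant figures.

log₁₀([out]/[in]) = E·z/(61.3) = -35.6 × -1 / 61.3 = 0.5808
[out]/[in] = 10^(0.5808) = 3.808

3.81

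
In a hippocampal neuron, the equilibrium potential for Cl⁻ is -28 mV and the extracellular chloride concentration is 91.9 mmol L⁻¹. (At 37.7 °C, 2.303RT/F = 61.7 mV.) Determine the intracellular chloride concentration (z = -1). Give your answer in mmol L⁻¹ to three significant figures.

32.3 mmol L⁻¹

Nernst: E = (61.7/-1) · log₁₀([out]/[in]), so log₁₀([out]/[in]) = -28.0 × -1 / 61.7 = 0.4538.
[out]/[in] = 10^(0.4538) = 2.843.
[in] = 91.9 / 2.843 = 32.32 mmol L⁻¹.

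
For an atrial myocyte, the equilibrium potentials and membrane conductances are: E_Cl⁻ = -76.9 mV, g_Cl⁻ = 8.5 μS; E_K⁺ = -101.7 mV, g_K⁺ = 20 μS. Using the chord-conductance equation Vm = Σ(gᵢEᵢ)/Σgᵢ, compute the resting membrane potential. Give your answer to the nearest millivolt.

-94 mV

Σ gᵢEᵢ = 8.5·(-76.9) + 20·(-101.7) = -2687.65
Σ gᵢ = 8.5 + 20 = 28.5
Vm = -2687.65 / 28.5 = -94.30 mV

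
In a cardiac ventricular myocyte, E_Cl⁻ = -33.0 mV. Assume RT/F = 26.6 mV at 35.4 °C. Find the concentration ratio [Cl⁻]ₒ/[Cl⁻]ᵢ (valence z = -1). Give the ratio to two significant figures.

3.5

ln([out]/[in]) = E·z/(26.6) = -33.0 × -1 / 26.6 = 1.2406
[out]/[in] = e^(1.2406) = 3.458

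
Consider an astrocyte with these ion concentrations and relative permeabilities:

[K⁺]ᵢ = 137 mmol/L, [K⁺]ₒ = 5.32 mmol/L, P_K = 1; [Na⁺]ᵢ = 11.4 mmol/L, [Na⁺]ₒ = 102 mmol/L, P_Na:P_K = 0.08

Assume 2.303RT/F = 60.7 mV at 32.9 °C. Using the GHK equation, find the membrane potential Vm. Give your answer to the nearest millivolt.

Vm = 60.7 · log₁₀[(Σ P·[cation]ₒ + Σ P·[anion]ᵢ) / (Σ P·[cation]ᵢ + Σ P·[anion]ₒ)]
Numerator = 1×5.32 + 0.08×102 = 13.48
Denominator = 1×137 + 0.08×11.4 = 137.9
Vm = 60.7 · log₁₀(0.097743) = 60.7 × (-1.0099) = -61.30 mV

-61 mV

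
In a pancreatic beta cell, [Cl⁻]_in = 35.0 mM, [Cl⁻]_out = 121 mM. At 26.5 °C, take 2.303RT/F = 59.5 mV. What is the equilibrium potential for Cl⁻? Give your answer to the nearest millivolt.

E = (59.5/z) · log₁₀([Cl⁻]_out/[Cl⁻]_in) with z = -1.
For an anion, dividing by z = -1 reverses the sign.
= (59.5/-1) · log₁₀(121/35.0) = -59.50 · log₁₀(3.457)
= -59.50 · (0.5387) = -32.05 mV

-32 mV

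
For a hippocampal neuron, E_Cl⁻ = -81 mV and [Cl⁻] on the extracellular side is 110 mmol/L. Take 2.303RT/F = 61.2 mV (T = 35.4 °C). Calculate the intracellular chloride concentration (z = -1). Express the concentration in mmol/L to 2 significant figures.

Nernst: E = (61.2/-1) · log₁₀([out]/[in]), so log₁₀([out]/[in]) = -81.0 × -1 / 61.2 = 1.3235.
[out]/[in] = 10^(1.3235) = 21.06.
[in] = 110 / 21.06 = 5.222 mmol/L.

5.2 mmol/L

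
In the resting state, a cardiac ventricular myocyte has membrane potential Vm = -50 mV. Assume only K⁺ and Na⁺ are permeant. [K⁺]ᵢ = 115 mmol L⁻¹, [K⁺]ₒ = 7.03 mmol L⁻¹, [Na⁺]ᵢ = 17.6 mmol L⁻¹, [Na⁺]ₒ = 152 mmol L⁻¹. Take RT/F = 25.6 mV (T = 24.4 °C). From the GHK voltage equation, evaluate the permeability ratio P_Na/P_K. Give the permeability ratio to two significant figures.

0.062

Let α = P_Na/P_K. GHK: Vm = 25.6·ln[(Kₒ + α·Naₒ)/(Kᵢ + α·Naᵢ)].
e^(Vm/25.6) = e^(-50.0/25.6) = 0.14183
So 0.14183·(Kᵢ + α·Naᵢ) = Kₒ + α·Naₒ → α = (0.14183·115.0 − 7.03) / (152.0 − 0.14183·17.6)
α = (16.31 − 7.03) / (152.0 − 2.496) = 9.28/149.5 = 0.06208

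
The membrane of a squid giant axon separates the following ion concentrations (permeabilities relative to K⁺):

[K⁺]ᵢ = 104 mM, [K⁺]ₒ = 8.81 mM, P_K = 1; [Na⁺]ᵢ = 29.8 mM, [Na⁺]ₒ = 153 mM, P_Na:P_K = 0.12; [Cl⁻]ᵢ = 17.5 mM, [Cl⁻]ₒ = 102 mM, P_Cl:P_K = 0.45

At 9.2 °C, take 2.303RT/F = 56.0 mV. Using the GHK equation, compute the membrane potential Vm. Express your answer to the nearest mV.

-36 mV

Vm = 56.0 · log₁₀[(Σ P·[cation]ₒ + Σ P·[anion]ᵢ) / (Σ P·[cation]ᵢ + Σ P·[anion]ₒ)]
Numerator = 1×8.81 + 0.12×153 + 0.45×17.5 = 35.05
Denominator = 1×104 + 0.12×29.8 + 0.45×102 = 153.5
Vm = 56.0 · log₁₀(0.22834) = 56.0 × (-0.6414) = -35.92 mV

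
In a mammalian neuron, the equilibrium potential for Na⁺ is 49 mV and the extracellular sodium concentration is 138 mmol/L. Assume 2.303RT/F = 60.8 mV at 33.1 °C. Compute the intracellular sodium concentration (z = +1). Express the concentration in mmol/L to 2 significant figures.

Nernst: E = (60.8/1) · log₁₀([out]/[in]), so log₁₀([out]/[in]) = 49.0 × 1 / 60.8 = 0.8059.
[out]/[in] = 10^(0.8059) = 6.396.
[in] = 138 / 6.396 = 21.58 mmol/L.

22 mmol/L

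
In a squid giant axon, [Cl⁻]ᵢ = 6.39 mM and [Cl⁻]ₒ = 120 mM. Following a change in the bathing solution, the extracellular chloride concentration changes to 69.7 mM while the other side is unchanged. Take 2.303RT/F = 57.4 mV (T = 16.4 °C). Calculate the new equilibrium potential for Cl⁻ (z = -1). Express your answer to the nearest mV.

-60 mV

After the shift: [Cl⁻]_out = 69.7, [Cl⁻]_in = 6.39 mM.
E_new = (57.4/-1)·log₁₀(69.7/6.39) = -57.40 · (1.0377) = -59.57 mV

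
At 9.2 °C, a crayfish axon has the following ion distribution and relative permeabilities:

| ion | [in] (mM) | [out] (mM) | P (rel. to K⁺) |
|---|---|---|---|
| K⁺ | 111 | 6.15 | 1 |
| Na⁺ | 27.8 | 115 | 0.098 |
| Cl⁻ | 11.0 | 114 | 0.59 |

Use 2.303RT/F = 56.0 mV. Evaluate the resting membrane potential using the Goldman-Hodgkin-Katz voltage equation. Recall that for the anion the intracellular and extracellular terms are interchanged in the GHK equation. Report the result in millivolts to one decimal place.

-49.2 mV

Vm = 56.0 · log₁₀[(Σ P·[cation]ₒ + Σ P·[anion]ᵢ) / (Σ P·[cation]ᵢ + Σ P·[anion]ₒ)]
Numerator = 1×6.15 + 0.098×115 + 0.59×11.0 = 23.91
Denominator = 1×111 + 0.098×27.8 + 0.59×114 = 181
Vm = 56.0 · log₁₀(0.13211) = 56.0 × (-0.8791) = -49.23 mV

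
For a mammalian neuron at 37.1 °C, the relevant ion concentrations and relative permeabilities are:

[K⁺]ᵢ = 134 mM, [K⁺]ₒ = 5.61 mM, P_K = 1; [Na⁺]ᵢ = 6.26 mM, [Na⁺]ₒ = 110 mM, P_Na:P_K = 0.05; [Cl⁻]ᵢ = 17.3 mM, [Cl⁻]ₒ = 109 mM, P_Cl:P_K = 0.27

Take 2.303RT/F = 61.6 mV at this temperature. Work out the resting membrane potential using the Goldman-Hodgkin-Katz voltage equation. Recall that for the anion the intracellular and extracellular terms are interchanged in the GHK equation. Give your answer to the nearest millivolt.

Vm = 61.6 · log₁₀[(Σ P·[cation]ₒ + Σ P·[anion]ᵢ) / (Σ P·[cation]ᵢ + Σ P·[anion]ₒ)]
Numerator = 1×5.61 + 0.05×110 + 0.27×17.3 = 15.78
Denominator = 1×134 + 0.05×6.26 + 0.27×109 = 163.7
Vm = 61.6 · log₁₀(0.096377) = 61.6 × (-1.0160) = -62.59 mV

-63 mV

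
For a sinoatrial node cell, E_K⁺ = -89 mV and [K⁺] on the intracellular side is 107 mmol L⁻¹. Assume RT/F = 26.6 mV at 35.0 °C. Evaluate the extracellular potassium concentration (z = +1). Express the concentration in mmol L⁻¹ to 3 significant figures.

Nernst: E = (26.6/1) · ln([out]/[in]), so ln([out]/[in]) = -89.0 × 1 / 26.6 = -3.3459.
[out]/[in] = e^(-3.3459) = 0.03523.
[out] = 0.03523 × 107 = 3.77 mmol L⁻¹.

3.77 mmol L⁻¹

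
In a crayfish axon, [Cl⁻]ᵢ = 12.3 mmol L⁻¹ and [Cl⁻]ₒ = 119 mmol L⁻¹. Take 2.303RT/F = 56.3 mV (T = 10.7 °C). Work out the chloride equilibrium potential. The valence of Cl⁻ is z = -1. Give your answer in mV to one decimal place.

E = (56.3/z) · log₁₀([Cl⁻]_out/[Cl⁻]_in) with z = -1.
For an anion, dividing by z = -1 reverses the sign.
= (56.3/-1) · log₁₀(119/12.3) = -56.30 · log₁₀(9.675)
= -56.30 · (0.9856) = -55.49 mV

-55.5 mV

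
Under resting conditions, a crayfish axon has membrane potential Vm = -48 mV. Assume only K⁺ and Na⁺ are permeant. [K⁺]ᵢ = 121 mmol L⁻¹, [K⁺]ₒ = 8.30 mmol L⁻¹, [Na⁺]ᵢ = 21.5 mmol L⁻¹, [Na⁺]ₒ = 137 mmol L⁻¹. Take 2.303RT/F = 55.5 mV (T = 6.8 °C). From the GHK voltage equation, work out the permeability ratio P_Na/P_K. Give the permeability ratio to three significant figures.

0.0613

Let α = P_Na/P_K. GHK: Vm = 55.5·log₁₀[(Kₒ + α·Naₒ)/(Kᵢ + α·Naᵢ)].
10^(Vm/55.5) = 10^(-48.0/55.5) = 0.1365
So 0.1365·(Kᵢ + α·Naᵢ) = Kₒ + α·Naₒ → α = (0.1365·121.0 − 8.3) / (137.0 − 0.1365·21.5)
α = (16.52 − 8.3) / (137.0 − 2.935) = 8.217/134.1 = 0.06129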